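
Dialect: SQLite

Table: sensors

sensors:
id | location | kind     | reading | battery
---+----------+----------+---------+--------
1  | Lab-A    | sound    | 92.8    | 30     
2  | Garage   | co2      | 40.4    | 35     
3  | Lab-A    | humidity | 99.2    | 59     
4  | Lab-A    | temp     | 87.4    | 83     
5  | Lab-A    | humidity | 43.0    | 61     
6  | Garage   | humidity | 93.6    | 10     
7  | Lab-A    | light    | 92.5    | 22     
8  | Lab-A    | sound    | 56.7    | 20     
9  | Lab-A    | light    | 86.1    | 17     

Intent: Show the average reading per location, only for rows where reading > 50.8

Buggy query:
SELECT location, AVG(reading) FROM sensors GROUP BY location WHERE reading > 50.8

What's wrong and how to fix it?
Bug: WHERE cannot follow GROUP BY

Fix: Place WHERE between FROM and GROUP BY

Corrected query:
SELECT location, AVG(reading) FROM sensors WHERE reading > 50.8 GROUP BY location

Result:
location | AVG(reading)
---------+-------------
Garage   | 93.6        
Lab-A    | 85.783333   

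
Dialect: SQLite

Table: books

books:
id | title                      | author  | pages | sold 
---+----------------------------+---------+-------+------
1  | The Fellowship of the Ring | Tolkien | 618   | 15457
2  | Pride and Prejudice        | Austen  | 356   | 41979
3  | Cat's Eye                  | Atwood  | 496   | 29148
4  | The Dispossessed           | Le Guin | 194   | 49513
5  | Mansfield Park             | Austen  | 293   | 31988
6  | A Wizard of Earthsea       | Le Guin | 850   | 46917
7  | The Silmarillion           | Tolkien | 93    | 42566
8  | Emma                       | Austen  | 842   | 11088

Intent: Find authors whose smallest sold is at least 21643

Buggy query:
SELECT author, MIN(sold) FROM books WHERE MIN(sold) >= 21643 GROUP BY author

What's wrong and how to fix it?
Bug: MIN() in WHERE is a misuse of aggregate

Fix: Replace WHERE with HAVING after the GROUP BY

Corrected query:
SELECT author, MIN(sold) FROM books GROUP BY author HAVING MIN(sold) >= 21643

Result:
author  | MIN(sold)
--------+----------
Atwood  | 29148    
Le Guin | 46917    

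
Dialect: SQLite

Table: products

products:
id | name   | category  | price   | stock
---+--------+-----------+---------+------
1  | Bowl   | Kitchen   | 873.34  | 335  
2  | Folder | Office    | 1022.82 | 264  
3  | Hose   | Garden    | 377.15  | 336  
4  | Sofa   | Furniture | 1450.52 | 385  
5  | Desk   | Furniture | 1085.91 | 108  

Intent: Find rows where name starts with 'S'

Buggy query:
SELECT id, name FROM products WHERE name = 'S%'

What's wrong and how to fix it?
Bug: '=' compares the literal string including the % character; pattern matching needs LIKE

Fix: Replace '=' with LIKE so 'S%' is treated as a pattern

Corrected query:
SELECT id, name FROM products WHERE name LIKE 'S%'

Result:
id | name
---+-----
4  | Sofa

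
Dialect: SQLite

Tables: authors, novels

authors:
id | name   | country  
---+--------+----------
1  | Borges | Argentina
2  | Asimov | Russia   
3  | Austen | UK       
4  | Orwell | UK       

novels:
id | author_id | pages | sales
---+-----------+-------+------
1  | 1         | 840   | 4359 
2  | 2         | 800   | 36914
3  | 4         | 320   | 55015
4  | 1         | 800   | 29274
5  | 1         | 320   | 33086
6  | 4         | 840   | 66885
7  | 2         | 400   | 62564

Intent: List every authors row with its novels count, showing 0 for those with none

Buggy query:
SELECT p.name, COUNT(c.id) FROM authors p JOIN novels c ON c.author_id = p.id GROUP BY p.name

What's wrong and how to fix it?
Bug: An inner join excludes parents with zero children

Fix: Switch to LEFT JOIN to retain unmatched parent rows

Corrected query:
SELECT p.name, COUNT(c.id) FROM authors p LEFT JOIN novels c ON c.author_id = p.id GROUP BY p.name

Result:
name   | COUNT(c.id)
-------+------------
Asimov | 2          
Austen | 0          
Borges | 3          
Orwell | 2          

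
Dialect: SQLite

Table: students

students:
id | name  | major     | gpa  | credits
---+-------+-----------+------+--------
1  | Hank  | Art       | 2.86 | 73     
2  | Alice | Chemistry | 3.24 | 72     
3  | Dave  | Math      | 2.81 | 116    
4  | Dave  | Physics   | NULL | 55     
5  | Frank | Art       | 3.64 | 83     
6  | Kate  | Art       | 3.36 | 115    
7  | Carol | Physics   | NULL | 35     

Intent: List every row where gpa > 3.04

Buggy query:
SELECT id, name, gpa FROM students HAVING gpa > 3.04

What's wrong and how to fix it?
Bug: HAVING filters the output of aggregation, but this query has no GROUP BY and no aggregate functions, so SQLite rejects it (HAVING clause on a non-aggregate query); the condition here is per row

Fix: Replace HAVING with WHERE since the condition applies to individual rows

Corrected query:
SELECT id, name, gpa FROM students WHERE gpa > 3.04

Result:
id | name  | gpa 
---+-------+-----
2  | Alice | 3.24
5  | Frank | 3.64
6  | Kate  | 3.36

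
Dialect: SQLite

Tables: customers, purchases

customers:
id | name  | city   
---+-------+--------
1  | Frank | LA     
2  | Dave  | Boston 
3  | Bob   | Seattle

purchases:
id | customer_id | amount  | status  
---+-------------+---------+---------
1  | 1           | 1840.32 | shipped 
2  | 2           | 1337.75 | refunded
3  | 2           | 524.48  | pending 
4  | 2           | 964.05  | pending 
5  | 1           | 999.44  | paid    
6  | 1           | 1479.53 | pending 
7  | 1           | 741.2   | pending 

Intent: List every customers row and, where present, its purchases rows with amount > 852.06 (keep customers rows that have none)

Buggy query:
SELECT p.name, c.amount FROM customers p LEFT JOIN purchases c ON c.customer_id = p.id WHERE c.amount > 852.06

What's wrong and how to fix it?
Bug: A WHERE condition on the right-hand table after LEFT JOIN drops unmatched parents

Fix: Put 'c.amount > 852.06' in the JOIN's ON clause instead of WHERE

Corrected query:
SELECT p.name, c.amount FROM customers p LEFT JOIN purchases c ON c.customer_id = p.id AND c.amount > 852.06

Result:
name  | amount 
------+--------
Frank | 999.44 
Frank | 1479.53
Frank | 1840.32
Dave  | 964.05 
Dave  | 1337.75
Bob   | NULL   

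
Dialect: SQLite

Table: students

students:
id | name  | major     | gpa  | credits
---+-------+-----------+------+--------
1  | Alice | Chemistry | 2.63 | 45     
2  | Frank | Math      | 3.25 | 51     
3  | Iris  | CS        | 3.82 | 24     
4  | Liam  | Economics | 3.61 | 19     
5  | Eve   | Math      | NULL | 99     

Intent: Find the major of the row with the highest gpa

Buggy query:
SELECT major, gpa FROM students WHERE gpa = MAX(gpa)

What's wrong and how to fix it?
Bug: MAX(gpa) is an aggregate and cannot be used directly in WHERE

Fix: Use a subquery: WHERE gpa = (SELECT MAX(gpa) FROM students)

Corrected query:
SELECT major, gpa FROM students WHERE gpa = (SELECT MAX(gpa) FROM students)

Result:
major | gpa 
------+-----
CS    | 3.82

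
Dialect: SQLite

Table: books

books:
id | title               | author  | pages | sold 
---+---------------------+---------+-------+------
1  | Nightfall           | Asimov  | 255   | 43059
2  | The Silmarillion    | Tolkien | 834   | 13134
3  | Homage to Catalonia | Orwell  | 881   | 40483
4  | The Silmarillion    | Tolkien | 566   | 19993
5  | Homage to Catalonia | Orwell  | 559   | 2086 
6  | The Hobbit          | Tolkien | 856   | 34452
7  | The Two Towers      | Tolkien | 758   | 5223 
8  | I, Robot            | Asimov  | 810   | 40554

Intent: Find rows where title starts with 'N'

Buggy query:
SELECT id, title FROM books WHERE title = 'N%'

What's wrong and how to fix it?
Bug: Wildcards only work with LIKE; '=' treats '%' as a literal character

Fix: Replace '=' with LIKE so 'N%' is treated as a pattern

Corrected query:
SELECT id, title FROM books WHERE title LIKE 'N%'

Result:
id | title    
---+----------
1  | Nightfall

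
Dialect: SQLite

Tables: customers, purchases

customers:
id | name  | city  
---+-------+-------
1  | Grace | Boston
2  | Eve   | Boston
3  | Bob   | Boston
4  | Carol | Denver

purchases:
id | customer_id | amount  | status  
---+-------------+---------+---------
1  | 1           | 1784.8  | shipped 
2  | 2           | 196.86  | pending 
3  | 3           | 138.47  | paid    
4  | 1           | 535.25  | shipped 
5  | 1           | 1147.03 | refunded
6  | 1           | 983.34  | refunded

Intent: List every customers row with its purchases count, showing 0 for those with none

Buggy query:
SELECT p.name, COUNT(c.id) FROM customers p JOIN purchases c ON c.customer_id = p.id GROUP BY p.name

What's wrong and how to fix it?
Bug: An inner join excludes parents with zero children

Fix: Switch to LEFT JOIN to retain unmatched parent rows

Corrected query:
SELECT p.name, COUNT(c.id) FROM customers p LEFT JOIN purchases c ON c.customer_id = p.id GROUP BY p.name

Result:
name  | COUNT(c.id)
------+------------
Bob   | 1          
Carol | 0          
Eve   | 1          
Grace | 4          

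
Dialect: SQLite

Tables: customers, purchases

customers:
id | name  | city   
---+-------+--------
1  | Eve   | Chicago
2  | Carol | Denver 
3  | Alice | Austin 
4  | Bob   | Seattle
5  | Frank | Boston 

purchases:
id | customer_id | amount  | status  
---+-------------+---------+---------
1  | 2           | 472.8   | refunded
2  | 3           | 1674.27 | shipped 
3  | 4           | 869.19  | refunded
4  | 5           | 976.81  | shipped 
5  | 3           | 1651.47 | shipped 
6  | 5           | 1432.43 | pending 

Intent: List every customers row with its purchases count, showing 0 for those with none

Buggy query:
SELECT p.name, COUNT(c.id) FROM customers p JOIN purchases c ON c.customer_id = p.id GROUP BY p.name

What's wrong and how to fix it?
Bug: INNER JOIN drops customers rows that have no matching purchases rows

Fix: Use LEFT JOIN so parents without children still appear (COUNT(c.id) gives 0)

Corrected query:
SELECT p.name, COUNT(c.id) FROM customers p LEFT JOIN purchases c ON c.customer_id = p.id GROUP BY p.name

Result:
name  | COUNT(c.id)
------+------------
Alice | 2          
Bob   | 1          
Carol | 1          
Eve   | 0          
Frank | 2          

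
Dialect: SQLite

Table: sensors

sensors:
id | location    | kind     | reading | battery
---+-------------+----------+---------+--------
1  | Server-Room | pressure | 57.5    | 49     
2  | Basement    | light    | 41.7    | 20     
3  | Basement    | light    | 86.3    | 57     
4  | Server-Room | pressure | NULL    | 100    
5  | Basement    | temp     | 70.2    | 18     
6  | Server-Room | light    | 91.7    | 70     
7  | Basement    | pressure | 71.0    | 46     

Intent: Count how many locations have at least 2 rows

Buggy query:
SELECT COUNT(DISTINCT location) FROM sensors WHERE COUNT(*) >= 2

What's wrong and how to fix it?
Bug: COUNT(*) cannot appear in WHERE; the per-group count doesn't exist yet

Fix: Use a subquery that GROUPs and filters with HAVING, then count its rows

Corrected query:
SELECT COUNT(*) FROM (SELECT location FROM sensors GROUP BY location HAVING COUNT(*) >= 2)

Result:
COUNT(*)
--------
2       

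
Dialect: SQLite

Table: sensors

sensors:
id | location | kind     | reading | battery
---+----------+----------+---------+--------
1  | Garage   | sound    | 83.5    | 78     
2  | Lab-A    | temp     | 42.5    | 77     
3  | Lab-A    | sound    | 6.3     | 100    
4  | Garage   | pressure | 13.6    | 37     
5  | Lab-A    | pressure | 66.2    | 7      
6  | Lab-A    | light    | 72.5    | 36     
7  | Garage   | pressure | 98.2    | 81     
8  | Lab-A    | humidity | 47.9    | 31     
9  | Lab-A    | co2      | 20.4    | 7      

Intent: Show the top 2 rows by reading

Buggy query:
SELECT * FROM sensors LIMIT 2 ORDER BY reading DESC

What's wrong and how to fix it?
Bug: LIMIT must come after ORDER BY

Fix: Swap the clauses: ORDER BY first, then LIMIT

Corrected query:
SELECT * FROM sensors ORDER BY reading DESC LIMIT 2

Result:
id | location | kind     | reading | battery
---+----------+----------+---------+--------
7  | Garage   | pressure | 98.2    | 81     
1  | Garage   | sound    | 83.5    | 78     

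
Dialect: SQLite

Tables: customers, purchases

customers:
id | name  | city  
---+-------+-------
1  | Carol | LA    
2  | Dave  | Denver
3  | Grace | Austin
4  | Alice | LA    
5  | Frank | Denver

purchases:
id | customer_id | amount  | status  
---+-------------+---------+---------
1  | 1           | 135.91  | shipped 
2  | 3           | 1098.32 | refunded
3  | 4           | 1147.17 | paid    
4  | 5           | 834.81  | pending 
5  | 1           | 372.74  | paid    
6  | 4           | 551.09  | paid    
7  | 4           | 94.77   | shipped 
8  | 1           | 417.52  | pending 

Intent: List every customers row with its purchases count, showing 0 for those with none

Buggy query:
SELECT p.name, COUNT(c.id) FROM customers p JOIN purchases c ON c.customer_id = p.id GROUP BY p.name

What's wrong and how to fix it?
Bug: INNER JOIN drops customers rows that have no matching purchases rows

Fix: Switch to LEFT JOIN to retain unmatched parent rows

Corrected query:
SELECT p.name, COUNT(c.id) FROM customers p LEFT JOIN purchases c ON c.customer_id = p.id GROUP BY p.name

Result:
name  | COUNT(c.id)
------+------------
Alice | 3          
Carol | 3          
Dave  | 0          
Frank | 1          
Grace | 1          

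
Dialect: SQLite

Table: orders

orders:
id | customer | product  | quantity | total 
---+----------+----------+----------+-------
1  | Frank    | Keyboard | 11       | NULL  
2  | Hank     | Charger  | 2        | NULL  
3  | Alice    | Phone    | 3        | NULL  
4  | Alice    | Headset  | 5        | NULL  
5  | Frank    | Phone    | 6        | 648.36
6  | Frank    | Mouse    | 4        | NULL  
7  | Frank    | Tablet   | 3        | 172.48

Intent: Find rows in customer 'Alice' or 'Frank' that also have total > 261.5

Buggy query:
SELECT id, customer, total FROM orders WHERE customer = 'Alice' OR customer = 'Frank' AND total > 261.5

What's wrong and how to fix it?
Bug: Without parentheses, AND is evaluated before OR, so the total filter only applies to the 'Frank' branch

Fix: Group the OR with parentheses (or use IN), then AND the threshold

Corrected query:
SELECT id, customer, total FROM orders WHERE (customer = 'Alice' OR customer = 'Frank') AND total > 261.5

Result:
id | customer | total 
---+----------+-------
5  | Frank    | 648.36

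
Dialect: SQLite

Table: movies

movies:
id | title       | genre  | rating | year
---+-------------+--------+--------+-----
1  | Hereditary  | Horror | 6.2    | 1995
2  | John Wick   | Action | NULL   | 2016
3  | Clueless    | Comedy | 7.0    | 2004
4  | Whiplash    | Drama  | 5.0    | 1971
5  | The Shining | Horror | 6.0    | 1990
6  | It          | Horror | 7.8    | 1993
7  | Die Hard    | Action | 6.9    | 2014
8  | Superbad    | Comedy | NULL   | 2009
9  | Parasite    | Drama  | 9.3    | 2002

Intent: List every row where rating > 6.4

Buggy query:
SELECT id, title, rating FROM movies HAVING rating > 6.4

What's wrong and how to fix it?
Bug: This is a non-aggregate query (no GROUP BY, no aggregates), so in SQLite the HAVING clause is invalid here; a row-level condition belongs in WHERE

Fix: Use WHERE for row-level filtering

Corrected query:
SELECT id, title, rating FROM movies WHERE rating > 6.4

Result:
id | title    | rating
---+----------+-------
3  | Clueless | 7     
6  | It       | 7.8   
7  | Die Hard | 6.9   
9  | Parasite | 9.3   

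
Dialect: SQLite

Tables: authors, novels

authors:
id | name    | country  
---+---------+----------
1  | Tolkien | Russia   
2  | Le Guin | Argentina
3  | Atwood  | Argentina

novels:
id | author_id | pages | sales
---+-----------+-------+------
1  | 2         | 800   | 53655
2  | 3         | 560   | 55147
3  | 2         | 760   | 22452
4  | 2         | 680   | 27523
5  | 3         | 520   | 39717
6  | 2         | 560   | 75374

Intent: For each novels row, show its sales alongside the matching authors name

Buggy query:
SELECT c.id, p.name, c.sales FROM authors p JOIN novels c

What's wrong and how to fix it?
Bug: JOIN with no ON clause produces a cartesian product; every novels row pairs with every authors row

Fix: Add ON c.author_id = p.id to the JOIN

Corrected query:
SELECT c.id, p.name, c.sales FROM authors p JOIN novels c ON c.author_id = p.id

Result:
id | name    | sales
---+---------+------
1  | Le Guin | 53655
2  | Atwood  | 55147
3  | Le Guin | 22452
4  | Le Guin | 27523
5  | Atwood  | 39717
6  | Le Guin | 75374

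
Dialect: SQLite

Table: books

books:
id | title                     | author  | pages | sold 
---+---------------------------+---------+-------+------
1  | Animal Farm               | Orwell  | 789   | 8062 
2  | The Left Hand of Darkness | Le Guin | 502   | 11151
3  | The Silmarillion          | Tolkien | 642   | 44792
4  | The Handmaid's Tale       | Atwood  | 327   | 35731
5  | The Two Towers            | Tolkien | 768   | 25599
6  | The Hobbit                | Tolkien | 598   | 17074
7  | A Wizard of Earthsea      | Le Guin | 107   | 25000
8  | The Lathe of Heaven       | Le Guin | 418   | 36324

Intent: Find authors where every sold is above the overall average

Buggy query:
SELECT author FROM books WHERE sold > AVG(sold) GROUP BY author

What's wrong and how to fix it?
Bug: AVG() is an aggregate; it can't sit directly in WHERE

Fix: Compute the overall average in a scalar subquery and compare each group's MIN against it in HAVING

Corrected query:
SELECT author FROM books GROUP BY author HAVING MIN(sold) > (SELECT AVG(sold) FROM books)

Result:
author
------
Atwood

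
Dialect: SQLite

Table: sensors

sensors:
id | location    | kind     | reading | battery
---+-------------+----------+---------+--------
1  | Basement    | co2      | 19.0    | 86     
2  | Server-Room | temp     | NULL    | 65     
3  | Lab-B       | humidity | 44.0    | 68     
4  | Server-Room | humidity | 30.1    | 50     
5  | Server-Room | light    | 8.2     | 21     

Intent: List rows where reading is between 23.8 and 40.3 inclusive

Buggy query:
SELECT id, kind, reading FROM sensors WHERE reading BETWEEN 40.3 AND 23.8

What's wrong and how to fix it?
Bug: The bounds are reversed; BETWEEN a AND b requires a <= b to match anything

Fix: Swap the bounds so the smaller value comes first

Corrected query:
SELECT id, kind, reading FROM sensors WHERE reading BETWEEN 23.8 AND 40.3

Result:
id | kind     | reading
---+----------+--------
4  | humidity | 30.1   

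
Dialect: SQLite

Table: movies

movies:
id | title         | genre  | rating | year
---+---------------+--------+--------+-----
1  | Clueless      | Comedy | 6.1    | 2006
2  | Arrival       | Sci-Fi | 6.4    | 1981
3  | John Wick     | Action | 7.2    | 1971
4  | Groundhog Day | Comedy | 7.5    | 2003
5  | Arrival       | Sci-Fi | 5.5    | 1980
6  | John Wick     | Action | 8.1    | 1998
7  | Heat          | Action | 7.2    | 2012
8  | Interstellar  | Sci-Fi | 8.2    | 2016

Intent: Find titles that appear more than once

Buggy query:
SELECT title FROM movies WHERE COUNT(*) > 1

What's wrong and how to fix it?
Bug: WHERE can't reference COUNT(*); aggregates are computed after WHERE

Fix: GROUP BY title, then filter groups with HAVING COUNT(*) > 1

Corrected query:
SELECT title FROM movies GROUP BY title HAVING COUNT(*) > 1

Result:
title    
---------
Arrival  
John Wick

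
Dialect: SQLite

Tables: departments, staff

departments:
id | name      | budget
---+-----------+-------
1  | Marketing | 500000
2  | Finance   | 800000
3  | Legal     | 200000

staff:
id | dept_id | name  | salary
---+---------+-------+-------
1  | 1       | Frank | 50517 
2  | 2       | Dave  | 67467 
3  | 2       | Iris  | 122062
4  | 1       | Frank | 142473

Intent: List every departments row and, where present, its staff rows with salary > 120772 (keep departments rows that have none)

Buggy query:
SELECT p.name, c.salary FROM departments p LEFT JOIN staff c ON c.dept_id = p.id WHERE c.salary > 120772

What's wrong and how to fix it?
Bug: Filtering c.salary in WHERE discards the NULL rows produced by LEFT JOIN, turning it into an inner join

Fix: Move the right-table condition into the ON clause so unmatched parents are kept

Corrected query:
SELECT p.name, c.salary FROM departments p LEFT JOIN staff c ON c.dept_id = p.id AND c.salary > 120772

Result:
name      | salary
----------+-------
Marketing | 142473
Finance   | 122062
Legal     | NULL  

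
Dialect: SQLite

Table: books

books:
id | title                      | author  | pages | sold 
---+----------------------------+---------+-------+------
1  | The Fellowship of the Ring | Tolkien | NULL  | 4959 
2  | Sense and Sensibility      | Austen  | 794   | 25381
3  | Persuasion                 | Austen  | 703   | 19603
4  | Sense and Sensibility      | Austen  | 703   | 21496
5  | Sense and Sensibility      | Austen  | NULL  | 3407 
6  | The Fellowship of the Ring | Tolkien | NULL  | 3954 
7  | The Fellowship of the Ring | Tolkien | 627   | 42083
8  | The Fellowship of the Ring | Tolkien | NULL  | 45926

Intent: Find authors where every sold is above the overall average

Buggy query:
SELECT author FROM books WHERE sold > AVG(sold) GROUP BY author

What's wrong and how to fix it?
Bug: WHERE evaluates per row before aggregation, so AVG() is unavailable

Fix: Compute the overall average in a scalar subquery and compare each group's MIN against it in HAVING

Corrected query:
SELECT author FROM books GROUP BY author HAVING MIN(sold) > (SELECT AVG(sold) FROM books)

Result:
(no rows)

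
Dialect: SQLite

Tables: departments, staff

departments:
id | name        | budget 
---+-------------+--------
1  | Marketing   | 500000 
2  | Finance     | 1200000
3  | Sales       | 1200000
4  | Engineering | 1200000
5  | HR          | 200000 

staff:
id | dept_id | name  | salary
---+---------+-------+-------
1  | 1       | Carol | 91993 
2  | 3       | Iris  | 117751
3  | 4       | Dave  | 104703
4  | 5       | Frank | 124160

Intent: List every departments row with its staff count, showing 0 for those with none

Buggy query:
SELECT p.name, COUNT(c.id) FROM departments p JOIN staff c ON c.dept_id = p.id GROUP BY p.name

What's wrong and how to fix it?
Bug: INNER JOIN drops departments rows that have no matching staff rows

Fix: Use LEFT JOIN so parents without children still appear (COUNT(c.id) gives 0)

Corrected query:
SELECT p.name, COUNT(c.id) FROM departments p LEFT JOIN staff c ON c.dept_id = p.id GROUP BY p.name

Result:
name        | COUNT(c.id)
------------+------------
Engineering | 1          
Finance     | 0          
HR          | 1          
Marketing   | 1          
Sales       | 1          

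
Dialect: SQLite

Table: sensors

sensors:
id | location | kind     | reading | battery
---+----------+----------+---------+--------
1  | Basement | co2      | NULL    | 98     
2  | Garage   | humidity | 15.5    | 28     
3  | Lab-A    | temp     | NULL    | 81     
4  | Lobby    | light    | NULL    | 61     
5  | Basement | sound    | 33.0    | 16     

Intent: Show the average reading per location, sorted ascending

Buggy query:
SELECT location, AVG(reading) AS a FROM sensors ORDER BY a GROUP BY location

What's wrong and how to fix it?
Bug: ORDER BY appears before GROUP BY; SQL clause order requires GROUP BY first

Fix: Move ORDER BY to the end, after GROUP BY

Corrected query:
SELECT location, AVG(reading) AS a FROM sensors GROUP BY location ORDER BY a

Result:
location | a   
---------+-----
Lab-A    | NULL
Lobby    | NULL
Garage   | 15.5
Basement | 33  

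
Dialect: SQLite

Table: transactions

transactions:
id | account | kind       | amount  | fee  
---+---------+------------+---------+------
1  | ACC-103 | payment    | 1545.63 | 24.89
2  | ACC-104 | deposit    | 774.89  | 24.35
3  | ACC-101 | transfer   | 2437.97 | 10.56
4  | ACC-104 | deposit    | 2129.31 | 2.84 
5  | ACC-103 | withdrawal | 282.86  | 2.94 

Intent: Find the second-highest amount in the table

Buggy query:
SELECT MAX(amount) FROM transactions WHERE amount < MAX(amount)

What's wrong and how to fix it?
Bug: MAX(amount) on the right of the comparison is an aggregate-in-WHERE error

Fix: Compute the overall MAX in a subquery, then take MAX of rows below it

Corrected query:
SELECT MAX(amount) FROM transactions WHERE amount < (SELECT MAX(amount) FROM transactions)

Result:
MAX(amount)
-----------
2129.31    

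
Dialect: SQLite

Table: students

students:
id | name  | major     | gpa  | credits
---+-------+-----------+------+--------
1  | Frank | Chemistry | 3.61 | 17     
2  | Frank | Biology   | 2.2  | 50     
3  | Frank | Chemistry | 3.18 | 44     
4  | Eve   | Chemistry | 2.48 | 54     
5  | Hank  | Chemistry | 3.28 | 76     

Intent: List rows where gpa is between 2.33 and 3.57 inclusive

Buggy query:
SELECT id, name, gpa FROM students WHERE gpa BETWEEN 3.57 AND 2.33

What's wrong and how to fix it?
Bug: BETWEEN expects the lower bound first; with 3.57 AND 2.33 the range is empty

Fix: Write BETWEEN 2.33 AND 3.57

Corrected query:
SELECT id, name, gpa FROM students WHERE gpa BETWEEN 2.33 AND 3.57

Result:
id | name  | gpa 
---+-------+-----
3  | Frank | 3.18
4  | Eve   | 2.48
5  | Hank  | 3.28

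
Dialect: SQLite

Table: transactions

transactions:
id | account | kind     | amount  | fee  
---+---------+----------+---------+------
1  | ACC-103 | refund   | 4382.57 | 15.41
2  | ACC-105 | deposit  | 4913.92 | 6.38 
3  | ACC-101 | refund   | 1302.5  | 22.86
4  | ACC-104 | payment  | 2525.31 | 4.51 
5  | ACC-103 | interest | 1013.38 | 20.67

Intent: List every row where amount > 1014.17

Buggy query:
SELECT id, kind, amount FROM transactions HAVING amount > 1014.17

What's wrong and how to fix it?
Bug: This is a non-aggregate query (no GROUP BY, no aggregates), so in SQLite the HAVING clause is invalid here; a row-level condition belongs in WHERE

Fix: Use WHERE for row-level filtering

Corrected query:
SELECT id, kind, amount FROM transactions WHERE amount > 1014.17

Result:
id | kind    | amount 
---+---------+--------
1  | refund  | 4382.57
2  | deposit | 4913.92
3  | refund  | 1302.5 
4  | payment | 2525.31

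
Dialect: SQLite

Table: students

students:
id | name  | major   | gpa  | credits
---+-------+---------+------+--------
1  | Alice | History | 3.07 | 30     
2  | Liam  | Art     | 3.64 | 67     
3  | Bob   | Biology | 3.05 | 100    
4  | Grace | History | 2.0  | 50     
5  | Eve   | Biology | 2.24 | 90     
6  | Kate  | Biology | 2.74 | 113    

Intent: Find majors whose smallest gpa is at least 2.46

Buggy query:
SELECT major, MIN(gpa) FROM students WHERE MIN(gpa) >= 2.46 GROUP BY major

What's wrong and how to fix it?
Bug: Aggregates like MIN are computed per group after WHERE runs

Fix: Use HAVING for the per-group MIN condition

Corrected query:
SELECT major, MIN(gpa) FROM students GROUP BY major HAVING MIN(gpa) >= 2.46

Result:
major | MIN(gpa)
------+---------
Art   | 3.64    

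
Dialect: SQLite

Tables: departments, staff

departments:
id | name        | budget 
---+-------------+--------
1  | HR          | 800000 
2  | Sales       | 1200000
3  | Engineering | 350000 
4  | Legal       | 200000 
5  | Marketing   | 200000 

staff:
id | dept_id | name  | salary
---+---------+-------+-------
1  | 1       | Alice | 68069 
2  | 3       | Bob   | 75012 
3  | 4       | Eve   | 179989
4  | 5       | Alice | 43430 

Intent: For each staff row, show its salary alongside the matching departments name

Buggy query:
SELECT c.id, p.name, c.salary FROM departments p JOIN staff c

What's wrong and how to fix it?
Bug: Missing join condition: each staff row is matched to all departments rows instead of just its own

Fix: Specify the join condition linking the foreign key to the parent id

Corrected query:
SELECT c.id, p.name, c.salary FROM departments p JOIN staff c ON c.dept_id = p.id

Result:
id | name        | salary
---+-------------+-------
1  | HR          | 68069 
2  | Engineering | 75012 
3  | Legal       | 179989
4  | Marketing   | 43430 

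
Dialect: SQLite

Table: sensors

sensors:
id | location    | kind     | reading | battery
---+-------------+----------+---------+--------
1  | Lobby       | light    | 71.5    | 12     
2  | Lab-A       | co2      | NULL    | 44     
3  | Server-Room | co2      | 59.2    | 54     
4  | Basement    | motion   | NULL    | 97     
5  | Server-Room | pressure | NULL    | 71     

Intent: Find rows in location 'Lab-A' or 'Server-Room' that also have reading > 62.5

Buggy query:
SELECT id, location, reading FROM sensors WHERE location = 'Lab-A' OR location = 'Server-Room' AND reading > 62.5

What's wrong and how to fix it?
Bug: Without parentheses, AND is evaluated before OR, so the reading filter only applies to the 'Server-Room' branch

Fix: Group the OR with parentheses (or use IN), then AND the threshold

Corrected query:
SELECT id, location, reading FROM sensors WHERE (location = 'Lab-A' OR location = 'Server-Room') AND reading > 62.5

Result:
(no rows)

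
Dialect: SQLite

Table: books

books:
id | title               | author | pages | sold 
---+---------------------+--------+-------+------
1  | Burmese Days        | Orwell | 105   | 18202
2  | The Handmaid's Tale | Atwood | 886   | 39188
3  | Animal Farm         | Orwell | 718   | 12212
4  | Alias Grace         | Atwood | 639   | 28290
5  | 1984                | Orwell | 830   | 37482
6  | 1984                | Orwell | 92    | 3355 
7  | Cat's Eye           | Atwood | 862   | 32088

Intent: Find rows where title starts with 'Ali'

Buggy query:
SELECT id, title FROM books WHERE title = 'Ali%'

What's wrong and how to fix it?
Bug: '=' compares the literal string including the % character; pattern matching needs LIKE

Fix: Replace '=' with LIKE so 'Ali%' is treated as a pattern

Corrected query:
SELECT id, title FROM books WHERE title LIKE 'Ali%'

Result:
id | title      
---+------------
4  | Alias Grace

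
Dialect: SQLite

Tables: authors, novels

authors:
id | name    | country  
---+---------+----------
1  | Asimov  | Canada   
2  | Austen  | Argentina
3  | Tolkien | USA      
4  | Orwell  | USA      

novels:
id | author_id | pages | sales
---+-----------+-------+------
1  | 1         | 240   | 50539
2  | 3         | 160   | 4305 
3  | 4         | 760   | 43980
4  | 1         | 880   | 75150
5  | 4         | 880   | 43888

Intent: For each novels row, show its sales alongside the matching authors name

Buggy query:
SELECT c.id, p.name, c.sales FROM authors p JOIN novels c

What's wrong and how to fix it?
Bug: JOIN with no ON clause produces a cartesian product; every novels row pairs with every authors row

Fix: Add ON c.author_id = p.id to the JOIN

Corrected query:
SELECT c.id, p.name, c.sales FROM authors p JOIN novels c ON c.author_id = p.id

Result:
id | name    | sales
---+---------+------
1  | Asimov  | 50539
2  | Tolkien | 4305 
3  | Orwell  | 43980
4  | Asimov  | 75150
5  | Orwell  | 43888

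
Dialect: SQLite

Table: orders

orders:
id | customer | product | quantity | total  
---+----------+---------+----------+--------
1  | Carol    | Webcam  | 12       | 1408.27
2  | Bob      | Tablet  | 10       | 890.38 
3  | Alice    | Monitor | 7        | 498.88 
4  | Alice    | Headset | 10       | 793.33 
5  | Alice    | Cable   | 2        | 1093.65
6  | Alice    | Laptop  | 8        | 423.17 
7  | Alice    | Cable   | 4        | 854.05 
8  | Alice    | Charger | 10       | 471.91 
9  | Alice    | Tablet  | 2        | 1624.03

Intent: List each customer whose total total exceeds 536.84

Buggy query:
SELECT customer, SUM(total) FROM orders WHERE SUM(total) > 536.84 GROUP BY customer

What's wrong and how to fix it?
Bug: Aggregate functions cannot appear in a WHERE clause

Fix: Use HAVING (which filters groups after aggregation) instead of WHERE

Corrected query:
SELECT customer, SUM(total) FROM orders GROUP BY customer HAVING SUM(total) > 536.84

Result:
customer | SUM(total)
---------+-----------
Alice    | 5759.02   
Bob      | 890.38    
Carol    | 1408.27   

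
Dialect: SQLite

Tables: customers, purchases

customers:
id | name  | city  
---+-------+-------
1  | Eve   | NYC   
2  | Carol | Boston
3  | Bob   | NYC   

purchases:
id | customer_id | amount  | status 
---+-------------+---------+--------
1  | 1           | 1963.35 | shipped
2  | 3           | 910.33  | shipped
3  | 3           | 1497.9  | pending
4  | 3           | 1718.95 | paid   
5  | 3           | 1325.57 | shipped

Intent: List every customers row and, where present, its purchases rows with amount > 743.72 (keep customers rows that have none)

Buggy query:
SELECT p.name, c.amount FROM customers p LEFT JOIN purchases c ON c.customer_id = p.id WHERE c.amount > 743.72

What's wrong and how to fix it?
Bug: A WHERE condition on the right-hand table after LEFT JOIN drops unmatched parents

Fix: Move the right-table condition into the ON clause so unmatched parents are kept

Corrected query:
SELECT p.name, c.amount FROM customers p LEFT JOIN purchases c ON c.customer_id = p.id AND c.amount > 743.72

Result:
name  | amount 
------+--------
Eve   | 1963.35
Carol | NULL   
Bob   | 910.33 
Bob   | 1325.57
Bob   | 1497.9 
Bob   | 1718.95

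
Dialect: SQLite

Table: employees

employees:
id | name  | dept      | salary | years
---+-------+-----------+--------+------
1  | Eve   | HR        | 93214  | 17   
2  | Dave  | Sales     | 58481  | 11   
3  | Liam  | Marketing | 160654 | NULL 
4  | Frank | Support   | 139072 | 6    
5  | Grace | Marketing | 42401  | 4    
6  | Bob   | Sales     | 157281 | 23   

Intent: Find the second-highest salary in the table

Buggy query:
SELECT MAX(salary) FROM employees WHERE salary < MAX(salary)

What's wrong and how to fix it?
Bug: The inner MAX is an aggregate inside WHERE, which is not allowed

Fix: Compute the overall MAX in a subquery, then take MAX of rows below it

Corrected query:
SELECT MAX(salary) FROM employees WHERE salary < (SELECT MAX(salary) FROM employees)

Result:
MAX(salary)
-----------
157281     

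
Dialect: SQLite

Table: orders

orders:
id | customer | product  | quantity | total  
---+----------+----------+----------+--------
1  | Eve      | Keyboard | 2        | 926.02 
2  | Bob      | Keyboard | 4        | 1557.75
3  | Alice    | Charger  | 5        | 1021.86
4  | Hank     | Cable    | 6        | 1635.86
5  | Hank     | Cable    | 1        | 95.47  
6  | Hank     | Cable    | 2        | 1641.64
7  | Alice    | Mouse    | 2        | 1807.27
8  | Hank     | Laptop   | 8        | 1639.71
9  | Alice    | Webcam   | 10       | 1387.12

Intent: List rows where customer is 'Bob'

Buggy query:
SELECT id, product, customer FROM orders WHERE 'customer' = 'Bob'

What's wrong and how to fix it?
Bug: Single quotes denote string literals in SQL; the column name is being compared as a constant string

Fix: Reference the column as customer without single quotes

Corrected query:
SELECT id, product, customer FROM orders WHERE customer = 'Bob'

Result:
id | product  | customer
---+----------+---------
2  | Keyboard | Bob     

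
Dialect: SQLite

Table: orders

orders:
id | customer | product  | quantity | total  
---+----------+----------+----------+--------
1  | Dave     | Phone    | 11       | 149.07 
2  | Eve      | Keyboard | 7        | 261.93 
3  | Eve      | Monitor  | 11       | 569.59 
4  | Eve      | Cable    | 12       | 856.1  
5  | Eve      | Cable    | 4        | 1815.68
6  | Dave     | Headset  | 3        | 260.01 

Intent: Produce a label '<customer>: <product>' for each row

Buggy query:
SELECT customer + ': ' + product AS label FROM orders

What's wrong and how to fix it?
Bug: '+' is numeric addition; on text columns SQLite converts them to 0 instead of concatenating

Fix: Use the || operator for string concatenation

Corrected query:
SELECT customer || ': ' || product AS label FROM orders

Result:
label        
-------------
Dave: Phone  
Eve: Keyboard
Eve: Monitor 
Eve: Cable   
Eve: Cable   
Dave: Headset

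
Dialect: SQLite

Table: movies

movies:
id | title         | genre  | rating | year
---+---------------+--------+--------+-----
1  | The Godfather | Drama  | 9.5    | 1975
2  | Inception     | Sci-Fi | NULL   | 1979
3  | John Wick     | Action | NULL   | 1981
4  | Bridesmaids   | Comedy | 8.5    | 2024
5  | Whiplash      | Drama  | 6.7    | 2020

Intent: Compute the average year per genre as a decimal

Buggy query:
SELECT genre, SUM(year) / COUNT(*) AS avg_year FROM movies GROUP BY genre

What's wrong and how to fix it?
Bug: Both operands are integers, so '/' performs integer division and truncates

Fix: Multiply by 1.0 (or CAST to REAL) to force floating-point division

Corrected query:
SELECT genre, SUM(year) * 1.0 / COUNT(*) AS avg_year FROM movies GROUP BY genre

Result:
genre  | avg_year
-------+---------
Action | 1981    
Comedy | 2024    
Drama  | 1997.5  
Sci-Fi | 1979    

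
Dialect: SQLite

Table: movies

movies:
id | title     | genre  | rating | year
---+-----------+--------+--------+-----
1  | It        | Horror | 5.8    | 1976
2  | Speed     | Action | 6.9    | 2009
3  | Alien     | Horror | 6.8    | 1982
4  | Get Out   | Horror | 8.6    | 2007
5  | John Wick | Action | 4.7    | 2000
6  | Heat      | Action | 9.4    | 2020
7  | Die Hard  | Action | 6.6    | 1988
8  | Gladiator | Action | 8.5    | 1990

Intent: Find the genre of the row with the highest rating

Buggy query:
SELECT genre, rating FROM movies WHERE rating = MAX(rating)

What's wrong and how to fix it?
Bug: MAX(rating) is an aggregate and cannot be used directly in WHERE

Fix: Wrap MAX in a scalar subquery so WHERE compares against a single value

Corrected query:
SELECT genre, rating FROM movies WHERE rating = (SELECT MAX(rating) FROM movies)

Result:
genre  | rating
-------+-------
Action | 9.4   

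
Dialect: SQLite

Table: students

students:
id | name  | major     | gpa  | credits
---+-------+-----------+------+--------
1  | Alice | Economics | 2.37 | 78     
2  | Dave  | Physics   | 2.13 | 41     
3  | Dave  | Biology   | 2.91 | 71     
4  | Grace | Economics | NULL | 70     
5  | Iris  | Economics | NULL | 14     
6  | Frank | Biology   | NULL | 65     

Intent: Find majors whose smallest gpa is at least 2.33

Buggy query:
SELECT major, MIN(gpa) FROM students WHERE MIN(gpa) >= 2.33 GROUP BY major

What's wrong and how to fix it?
Bug: Aggregates like MIN are computed per group after WHERE runs

Fix: Use HAVING for the per-group MIN condition

Corrected query:
SELECT major, MIN(gpa) FROM students GROUP BY major HAVING MIN(gpa) >= 2.33

Result:
major     | MIN(gpa)
----------+---------
Biology   | 2.91    
Economics | 2.37    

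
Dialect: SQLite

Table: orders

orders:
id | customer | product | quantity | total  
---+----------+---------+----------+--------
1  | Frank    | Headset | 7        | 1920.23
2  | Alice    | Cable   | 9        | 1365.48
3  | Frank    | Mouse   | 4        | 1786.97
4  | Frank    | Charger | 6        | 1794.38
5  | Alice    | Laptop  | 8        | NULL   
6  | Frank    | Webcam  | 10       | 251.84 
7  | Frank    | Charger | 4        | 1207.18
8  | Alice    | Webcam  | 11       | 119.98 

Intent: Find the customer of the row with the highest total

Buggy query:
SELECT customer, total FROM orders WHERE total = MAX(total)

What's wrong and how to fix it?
Bug: WHERE is evaluated per row; an aggregate over the whole table isn't defined there

Fix: Wrap MAX in a scalar subquery so WHERE compares against a single value

Corrected query:
SELECT customer, total FROM orders WHERE total = (SELECT MAX(total) FROM orders)

Result:
customer | total  
---------+--------
Frank    | 1920.23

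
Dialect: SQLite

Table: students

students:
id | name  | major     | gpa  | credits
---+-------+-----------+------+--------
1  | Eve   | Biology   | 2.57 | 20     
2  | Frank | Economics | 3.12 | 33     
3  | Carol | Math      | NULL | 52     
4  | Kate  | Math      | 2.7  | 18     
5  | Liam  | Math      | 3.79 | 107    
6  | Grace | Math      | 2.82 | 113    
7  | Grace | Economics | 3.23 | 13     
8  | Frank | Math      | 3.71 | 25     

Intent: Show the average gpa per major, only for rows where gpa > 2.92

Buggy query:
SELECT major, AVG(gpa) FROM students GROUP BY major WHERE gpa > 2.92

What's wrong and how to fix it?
Bug: Row-level WHERE must come before GROUP BY in the clause order

Fix: Move the WHERE clause before GROUP BY

Corrected query:
SELECT major, AVG(gpa) FROM students WHERE gpa > 2.92 GROUP BY major

Result:
major     | AVG(gpa)
----------+---------
Economics | 3.175   
Math      | 3.75    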